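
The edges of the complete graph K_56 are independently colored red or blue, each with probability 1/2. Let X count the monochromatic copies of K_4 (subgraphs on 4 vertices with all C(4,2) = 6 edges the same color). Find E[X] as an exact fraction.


Let X = Σ_S X_S over the C(56, 4) = 367290 subsets S of size 4, where X_S = 1 if the K_4 on S is monochromatic.
For a fixed S, the K_4 on S has C(4, 2) = 6 edges. P[all 6 edges red] = (1/2)^6, and likewise for blue, so P[monochromatic] = 2·(1/2)^6 = 2^{1 − 6} = 1/32.
Summing: E[X] = C(56, 4) · 2^{1 − 6} = 367290 · 1/32 = 183645/16.
Numerically: E[X] ≈ 11477.812.

E[X] = C(56,4)·2^(1−C(4,2)) = 183645/16 ≈ 11477.812.


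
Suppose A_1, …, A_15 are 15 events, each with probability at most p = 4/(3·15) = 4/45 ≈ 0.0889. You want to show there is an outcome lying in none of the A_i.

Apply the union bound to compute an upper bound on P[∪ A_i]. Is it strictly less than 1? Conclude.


Union bound: P[∪_{i=1}^{15} A_i] ≤ Σ_i P[A_i] ≤ 15·p = 15·(4/45) = 4/3.
Numerically: 4/3 ≈ 1.3333.
Is 4/3 < 1? NO.
Since the bound 4/3 is ≥ 1, the union bound is uninformative here; it does NOT by itself certify existence.

15·p = 4/3 ≈ 1.3333; existence NOT certified by the union bound.


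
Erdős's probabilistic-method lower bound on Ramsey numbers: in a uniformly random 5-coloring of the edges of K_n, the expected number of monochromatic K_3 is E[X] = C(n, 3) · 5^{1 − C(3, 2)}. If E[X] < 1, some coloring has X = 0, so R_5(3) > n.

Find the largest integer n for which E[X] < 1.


We need C(n, 3) · 5^{1 − 3} < 1, i.e. C(n, 3) < 5^{3 − 1} = 25.
Check values of n near the boundary:
  n = 3: C(3, 3) = 1; 1 < 25? YES
  n = 4: C(4, 3) = 4; 4 < 25? YES
  n = 5: C(5, 3) = 10; 10 < 25? YES
  n = 6: C(6, 3) = 20; 20 < 25? YES
  n = 7: C(7, 3) = 35; 35 < 25? NO
The largest n with C(n, 3) < 25 is n = 6 (where E[X] = 4/5 ≈ 0.80000). Hence R_5(3) > 6, i.e. R_5(3) ≥ 7.

Largest n = 6; hence R_5(3) > 6.


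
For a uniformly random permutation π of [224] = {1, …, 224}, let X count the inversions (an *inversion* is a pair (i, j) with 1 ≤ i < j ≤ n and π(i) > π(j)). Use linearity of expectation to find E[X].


Write X = Σ X_I over the C(224, 2) = 24976 pairs i < j, with X_I the indicator of one inversion.
There are 24976 indicators.
For each fixed pair i < j, the values π(i) and π(j) are two distinct elements of {1, …, 224} in uniformly random order; by symmetry P[π(i) > π(j)] = 1/2.
By linearity: E[X] = 24976 · (1/2) = C(224, 2) · (1/2) = 24976/2 = 12488 ≈ 12488.0000.

E[X] = 12488 = 12488.0000.


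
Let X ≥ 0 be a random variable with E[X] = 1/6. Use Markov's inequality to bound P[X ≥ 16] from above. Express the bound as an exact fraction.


μ = E[X] = 1/6, a = 16.
Markov: P[X ≥ 16] ≤ μ/a = (1/6)/16 = 1/96.
Numerically: ≈ 0.010417.
(Since a = 16 > μ = 0.166667, the bound 1/96 is < 1 and informative.)

P[X ≥ 16] ≤ 1/96 ≈ 0.010417.


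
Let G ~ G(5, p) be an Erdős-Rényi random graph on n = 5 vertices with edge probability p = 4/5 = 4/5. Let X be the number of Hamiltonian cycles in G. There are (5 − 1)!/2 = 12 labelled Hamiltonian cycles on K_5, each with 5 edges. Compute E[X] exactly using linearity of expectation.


K_5 has (5 − 1)!/2 = 12 labelled Hamiltonian cycles.
For each such Hamiltonian cycle H, let X_H = 1 if all 5 edges of H are present in G. Then P[X_H = 1] = p^{5} = (4/5)^{5} = 1024/3125.
By linearity: E[X] = Σ_H E[X_H] = 12 · p^{5} = 12 · 1024/3125 = 12288/3125.
Numerically: E[X] ≈ 3.93.

E[X] = 12 · (4/5)^{5} = 12288/3125 ≈ 3.93.


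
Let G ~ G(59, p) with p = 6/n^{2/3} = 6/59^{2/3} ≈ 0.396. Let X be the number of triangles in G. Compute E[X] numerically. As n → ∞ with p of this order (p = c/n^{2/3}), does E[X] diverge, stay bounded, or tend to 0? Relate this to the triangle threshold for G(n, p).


Number of potential triangles: C(59, 3) = 32509.
Each occurs with probability p³ ≈ (0.396)³ ≈ 6.20511e-02.
By linearity: E[X] = C(59, 3)·p³ ≈ 32509 · 6.20511e-02 ≈ 2017.220.
Since α = 2/3 < 1, p = c/n^{2/3} ≫ 1/n is above the triangle threshold p ~ 1/n. Asymptotically E[X] ~ (c³/6)·n^{3(1−α)} = (6³/6)·n^{1} → ∞; triangles are abundant w.h.p.

E[X] ≈ 2017.220; in regime p = Θ(1/n^{2/3}) E[X] diverges (above the triangle threshold p ~ 1/n).


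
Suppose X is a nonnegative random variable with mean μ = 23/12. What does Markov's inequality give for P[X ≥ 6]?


μ = E[X] = 23/12, a = 6.
Markov: P[X ≥ 6] ≤ μ/a = (23/12)/6 = 23/72.
Numerically: ≈ 0.3194.
(Since a = 6 > μ = 1.9167, the bound 23/72 is < 1 and informative.)

P[X ≥ 6] ≤ 23/72 ≈ 0.3194.


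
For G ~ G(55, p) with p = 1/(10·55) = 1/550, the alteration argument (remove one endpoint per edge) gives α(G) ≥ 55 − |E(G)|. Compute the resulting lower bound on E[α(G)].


E[|E(G)|] = C(55, 2)·p = 1485 · (1/550) = 27/10.
E[α(G)] ≥ n − E[|E(G)|] = 55 − 27/10 = 523/10.
Numerically: ≈ 52.300000.
(This is only a lower bound; the true E[α(G)] may be larger.)

E[α(G)] ≥ 523/10 ≈ 52.300000.


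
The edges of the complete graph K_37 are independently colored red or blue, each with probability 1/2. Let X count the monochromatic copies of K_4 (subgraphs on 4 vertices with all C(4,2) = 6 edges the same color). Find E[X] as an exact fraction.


Let X = Σ_S X_S over the C(37, 4) = 66045 subsets S of size 4, where X_S = 1 if the K_4 on S is monochromatic.
For a fixed S, the K_4 on S has C(4, 2) = 6 edges. P[all 6 edges red] = (1/2)^6, and likewise for blue, so P[monochromatic] = 2·(1/2)^6 = 2^{1 − 6} = 1/32.
Summing: E[X] = C(37, 4) · 2^{1 − 6} = 66045 · 1/32 = 66045/32.
Numerically: E[X] ≈ 2063.9062.

E[X] = C(37,4)·2^(1−C(4,2)) = 66045/32 ≈ 2063.9062.


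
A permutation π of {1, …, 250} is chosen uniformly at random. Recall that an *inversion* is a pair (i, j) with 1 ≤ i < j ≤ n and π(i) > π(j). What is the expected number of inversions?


Write X = Σ X_I over the C(250, 2) = 31125 pairs i < j, with X_I the indicator of one inversion.
There are 31125 indicators.
For each fixed pair i < j, the values π(i) and π(j) are two distinct elements of {1, …, 250} in uniformly random order; by symmetry P[π(i) > π(j)] = 1/2.
By linearity: E[X] = 31125 · (1/2) = C(250, 2) · (1/2) = 31125/2 = 31125/2 ≈ 15562.5000.

E[X] = 31125/2 = 15562.5000.


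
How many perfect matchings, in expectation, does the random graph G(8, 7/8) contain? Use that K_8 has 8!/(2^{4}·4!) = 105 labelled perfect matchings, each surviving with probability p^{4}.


K_8 has 8!/(2^{4}·4!) = 105 labelled perfect matchings.
For each such perfect matching H, let X_H = 1 if all 4 edges of H are present in G. Then P[X_H = 1] = p^{4} = (7/8)^{4} = 2401/4096.
Summing the indicators: E[X] = Σ_H E[X_H] = 105 · p^{4} = 105 · 2401/4096 = 252105/4096.
Numerically: E[X] ≈ 61.5.

E[X] = 105 · (7/8)^{4} = 252105/4096 ≈ 61.5.


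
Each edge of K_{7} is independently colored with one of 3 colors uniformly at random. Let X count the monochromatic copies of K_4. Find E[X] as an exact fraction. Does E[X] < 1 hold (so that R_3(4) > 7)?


E[X] = C(7, 4) · 3^{1 − 6} = 35 · 3^{−5} = 35/243.
As a reduced fraction: E[X] = 35/243 ≈ 0.14403.
Is E[X] < 1? YES.
Since E[X] < 1, there exists a 3-coloring of K_{7} with no monochromatic K_4; hence R_3(4) > 7.

E[X] = 35/243 ≈ 0.14403; E[X] < 1, so R_3(4) > 7.


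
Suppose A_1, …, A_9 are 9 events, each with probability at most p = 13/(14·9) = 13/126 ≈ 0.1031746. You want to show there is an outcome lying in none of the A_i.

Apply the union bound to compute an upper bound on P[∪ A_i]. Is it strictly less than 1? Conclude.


Union bound: P[∪_{i=1}^{9} A_i] ≤ Σ_i P[A_i] ≤ 9·p = 9·(13/126) = 13/14.
Numerically: 13/14 ≈ 0.9285714.
Is 13/14 < 1? YES.
Since P[∪ A_i] ≤ 13/14 < 1, the complement has P[∩ A_i^c] ≥ 1 − 13/14 = 1/14 > 0, so some outcome avoids every A_i.

9·p = 13/14 ≈ 0.9285714; existence CERTIFIED by the union bound.


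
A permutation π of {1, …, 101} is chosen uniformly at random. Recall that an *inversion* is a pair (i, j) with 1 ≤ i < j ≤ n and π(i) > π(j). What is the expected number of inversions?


Write X = Σ X_I over the C(101, 2) = 5050 pairs i < j, with X_I the indicator of one inversion.
There are 5050 indicators.
For each fixed pair i < j, the values π(i) and π(j) are two distinct elements of {1, …, 101} in uniformly random order; by symmetry P[π(i) > π(j)] = 1/2.
By linearity: E[X] = 5050 · (1/2) = C(101, 2) · (1/2) = 5050/2 = 2525 ≈ 2525.000.

E[X] = 2525 = 2525.000.


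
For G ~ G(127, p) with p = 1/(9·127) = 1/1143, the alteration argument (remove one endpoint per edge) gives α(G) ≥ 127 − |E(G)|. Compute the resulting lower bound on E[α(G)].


E[|E(G)|] = C(127, 2)·p = 8001 · (1/1143) = 7.
E[α(G)] ≥ n − E[|E(G)|] = 127 − 7 = 120.
Numerically: ≈ 120.000000.
(This is only a lower bound; the true E[α(G)] may be larger.)

E[α(G)] ≥ 120 ≈ 120.000000.


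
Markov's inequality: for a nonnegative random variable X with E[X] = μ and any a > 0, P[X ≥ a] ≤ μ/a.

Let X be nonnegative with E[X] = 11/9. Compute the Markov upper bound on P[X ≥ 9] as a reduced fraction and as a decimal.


μ = E[X] = 11/9, a = 9.
Markov: P[X ≥ 9] ≤ μ/a = (11/9)/9 = 11/81.
Numerically: ≈ 0.13580.
(Since a = 9 > μ = 1.22222, the bound 11/81 is < 1 and informative.)

P[X ≥ 9] ≤ 11/81 ≈ 0.13580.


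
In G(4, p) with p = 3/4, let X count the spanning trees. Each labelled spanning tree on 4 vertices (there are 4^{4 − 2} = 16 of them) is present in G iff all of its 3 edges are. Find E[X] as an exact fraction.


K_4 has 4^{4 − 2} = 16 labelled spanning trees.
For each such spanning tree H, let X_H = 1 if all 3 edges of H are present in G. Then P[X_H = 1] = p^{3} = (3/4)^{3} = 27/64.
By linearity of expectation: E[X] = Σ_H E[X_H] = 16 · p^{3} = 16 · 27/64 = 27/4.
Numerically: E[X] ≈ 6.75.

E[X] = 16 · (3/4)^{3} = 27/4 ≈ 6.75.


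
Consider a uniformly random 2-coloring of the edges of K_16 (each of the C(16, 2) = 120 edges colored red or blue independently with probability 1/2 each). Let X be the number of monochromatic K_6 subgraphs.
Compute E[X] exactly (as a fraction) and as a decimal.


Let X = Σ_S X_S over the C(16, 6) = 8008 subsets S of size 6, where X_S = 1 if the K_6 on S is monochromatic.
For a fixed S, the K_6 on S has C(6, 2) = 15 edges. P[all 15 edges red] = (1/2)^15, and likewise for blue, so P[monochromatic] = 2·(1/2)^15 = 2^{1 − 15} = 1/16384.
By linearity: E[X] = C(16, 6) · 2^{1 − 15} = 8008 · 1/16384 = 1001/2048.
Numerically: E[X] ≈ 0.48877.

E[X] = C(16,6)·2^(1−C(6,2)) = 1001/2048 ≈ 0.48877.


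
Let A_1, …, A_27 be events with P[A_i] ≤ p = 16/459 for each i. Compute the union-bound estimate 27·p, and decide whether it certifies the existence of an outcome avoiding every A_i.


Union bound: P[∪_{i=1}^{27} A_i] ≤ Σ_i P[A_i] ≤ 27·p = 27·(16/459) = 16/17.
Numerically: 16/17 ≈ 0.9412.
Is 16/17 < 1? YES.
Since P[∪ A_i] ≤ 16/17 < 1, the complement has P[∩ A_i^c] ≥ 1 − 16/17 = 1/17 > 0, so some outcome avoids every A_i.

27·p = 16/17 ≈ 0.9412; existence CERTIFIED by the union bound.


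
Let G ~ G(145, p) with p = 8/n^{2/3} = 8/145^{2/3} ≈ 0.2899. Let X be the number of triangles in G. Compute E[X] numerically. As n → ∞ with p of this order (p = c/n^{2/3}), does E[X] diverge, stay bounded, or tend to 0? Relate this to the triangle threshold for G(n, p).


Number of potential triangles: C(145, 3) = 497640.
Each occurs with probability p³ ≈ (0.2899)³ ≈ 2.435196e-02.
By linearity: E[X] = C(145, 3)·p³ ≈ 497640 · 2.435196e-02 ≈ 12118.5103.
Since α = 2/3 < 1, p = c/n^{2/3} ≫ 1/n is above the triangle threshold p ~ 1/n. Asymptotically E[X] ~ (c³/6)·n^{3(1−α)} = (8³/6)·n^{1} → ∞; triangles are abundant w.h.p.

E[X] ≈ 12118.5103; in regime p = Θ(1/n^{2/3}) E[X] diverges (above the triangle threshold p ~ 1/n).


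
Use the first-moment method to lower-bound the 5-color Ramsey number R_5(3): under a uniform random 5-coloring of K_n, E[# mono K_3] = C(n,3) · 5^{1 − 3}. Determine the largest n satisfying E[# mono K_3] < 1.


We need C(n, 3) · 5^{1 − 3} < 1, i.e. C(n, 3) < 5^{3 − 1} = 25.
Check values of n near the boundary:
  n = 3: C(3, 3) = 1; 1 < 25? YES
  n = 4: C(4, 3) = 4; 4 < 25? YES
  n = 5: C(5, 3) = 10; 10 < 25? YES
  n = 6: C(6, 3) = 20; 20 < 25? YES
  n = 7: C(7, 3) = 35; 35 < 25? NO
The largest n with C(n, 3) < 25 is n = 6 (where E[X] = 4/5 ≈ 0.800). Hence R_5(3) > 6, i.e. R_5(3) ≥ 7.

Largest n = 6; hence R_5(3) > 6.


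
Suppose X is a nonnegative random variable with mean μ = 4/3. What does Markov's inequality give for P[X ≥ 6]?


μ = E[X] = 4/3, a = 6.
Markov: P[X ≥ 6] ≤ μ/a = (4/3)/6 = 2/9.
Numerically: ≈ 0.2222.
(Since a = 6 > μ = 1.3333, the bound 2/9 is < 1 and informative.)

P[X ≥ 6] ≤ 2/9 ≈ 0.2222.


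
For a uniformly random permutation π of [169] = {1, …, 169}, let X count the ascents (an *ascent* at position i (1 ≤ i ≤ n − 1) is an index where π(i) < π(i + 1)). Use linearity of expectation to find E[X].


Write X = Σ X_I over i = 1, …, 168, with X_I the indicator of one ascent.
There are 168 indicators.
For each fixed i, the pair (π(i), π(i+1)) is a uniformly random ordered pair of distinct values from {1, …, 169}; by symmetry P[π(i) < π(i+1)] = 1/2.
By linearity: E[X] = 168 · (1/2) = (169 − 1) · (1/2) = 84 ≈ 84.0000.

E[X] = 84 = 84.0000.


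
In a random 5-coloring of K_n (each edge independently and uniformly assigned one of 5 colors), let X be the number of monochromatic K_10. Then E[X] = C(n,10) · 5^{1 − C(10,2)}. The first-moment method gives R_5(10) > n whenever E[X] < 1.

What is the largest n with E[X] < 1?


We need C(n, 10) · 5^{1 − 45} < 1, i.e. C(n, 10) < 5^{45 − 1} = 5684341886080801486968994140625.
Check values of n near the boundary:
  n = 5386: C(5386, 10) = 5613966214234562222231428510561; 5613966214234562222231428510561 < 5684341886080801486968994140625? YES
  n = 5387: C(5387, 10) = 5624406917627224603154306376491; 5624406917627224603154306376491 < 5684341886080801486968994140625? YES
  n = 5388: C(5388, 10) = 5634865093375880654852250419586; 5634865093375880654852250419586 < 5684341886080801486968994140625? YES
  n = 5389: C(5389, 10) = 5645340767466558997768874792926; 5645340767466558997768874792926 < 5684341886080801486968994140625? YES
  n = 5390: C(5390, 10) = 5655833965919099070255434039753; 5655833965919099070255434039753 < 5684341886080801486968994140625? YES
  n = 5391: C(5391, 10) = 5666344714787188828795213697883; 5666344714787188828795213697883 < 5684341886080801486968994140625? YES
  n = 5392: C(5392, 10) = 5676873040158402483252283957448; 5676873040158402483252283957448 < 5684341886080801486968994140625? YES
  n = 5393: C(5393, 10) = 5687418968154238267170642278008; 5687418968154238267170642278008 < 5684341886080801486968994140625? NO
  n = 5394: C(5394, 10) = 5697982524930156243149785372878; 5697982524930156243149785372878 < 5684341886080801486968994140625? NO
  n = 5395: C(5395, 10) = 5708563736675616143322765475706; 5708563736675616143322765475706 < 5684341886080801486968994140625? NO
The largest n with C(n, 10) < 5684341886080801486968994140625 is n = 5392 (where E[X] = 5676873040158402483252283957448/5684341886080801486968994140625 ≈ 0.998686). Hence R_5(10) > 5392, i.e. R_5(10) ≥ 5393.

Largest n = 5392; hence R_5(10) > 5392.


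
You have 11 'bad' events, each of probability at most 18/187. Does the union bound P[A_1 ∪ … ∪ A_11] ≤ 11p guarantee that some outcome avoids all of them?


Union bound: P[∪_{i=1}^{11} A_i] ≤ Σ_i P[A_i] ≤ 11·p = 11·(18/187) = 18/17.
Numerically: 18/17 ≈ 1.0588.
Is 18/17 < 1? NO.
Since the bound 18/17 is ≥ 1, the union bound is uninformative here; it does NOT by itself certify existence.

11·p = 18/17 ≈ 1.0588; existence NOT certified by the union bound.


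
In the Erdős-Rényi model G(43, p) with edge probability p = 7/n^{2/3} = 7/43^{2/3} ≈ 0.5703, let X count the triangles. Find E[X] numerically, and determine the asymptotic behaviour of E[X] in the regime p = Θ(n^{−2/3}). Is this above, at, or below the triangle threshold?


Number of potential triangles: C(43, 3) = 12341.
Each occurs with probability p³ ≈ (0.5703)³ ≈ 1.855057e-01.
By linearity: E[X] = C(43, 3)·p³ ≈ 12341 · 1.855057e-01 ≈ 2289.3256.
Since α = 2/3 < 1, p = c/n^{2/3} ≫ 1/n is above the triangle threshold p ~ 1/n. Asymptotically E[X] ~ (c³/6)·n^{3(1−α)} = (7³/6)·n^{1} → ∞; triangles are abundant w.h.p.

E[X] ≈ 2289.3256; in regime p = Θ(1/n^{2/3}) E[X] diverges (above the triangle threshold p ~ 1/n).


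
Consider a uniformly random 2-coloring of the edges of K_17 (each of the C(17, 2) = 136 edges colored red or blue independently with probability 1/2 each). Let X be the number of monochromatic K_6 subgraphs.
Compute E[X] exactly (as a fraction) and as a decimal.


Let X = Σ_S X_S over the C(17, 6) = 12376 subsets S of size 6, where X_S = 1 if the K_6 on S is monochromatic.
For a fixed S, the K_6 on S has C(6, 2) = 15 edges. P[all 15 edges red] = (1/2)^15, and likewise for blue, so P[monochromatic] = 2·(1/2)^15 = 2^{1 − 15} = 1/16384.
Summing: E[X] = C(17, 6) · 2^{1 − 15} = 12376 · 1/16384 = 1547/2048.
Numerically: E[X] ≈ 0.755371.

E[X] = C(17,6)·2^(1−C(6,2)) = 1547/2048 ≈ 0.755371.


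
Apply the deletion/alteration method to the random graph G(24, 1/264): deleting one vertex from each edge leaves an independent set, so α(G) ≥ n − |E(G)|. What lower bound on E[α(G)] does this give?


E[|E(G)|] = C(24, 2)·p = 276 · (1/264) = 23/22.
E[α(G)] ≥ n − E[|E(G)|] = 24 − 23/22 = 505/22.
Numerically: ≈ 22.95455.
(This is only a lower bound; the true E[α(G)] may be larger.)

E[α(G)] ≥ 505/22 ≈ 22.95455.


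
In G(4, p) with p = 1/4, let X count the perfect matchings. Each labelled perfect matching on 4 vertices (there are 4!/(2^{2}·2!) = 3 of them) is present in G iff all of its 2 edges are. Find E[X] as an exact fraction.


K_4 has 4!/(2^{2}·2!) = 3 labelled perfect matchings.
For each such perfect matching H, let X_H = 1 if all 2 edges of H are present in G. Then P[X_H = 1] = p^{2} = (1/4)^{2} = 1/16.
By linearity: E[X] = Σ_H E[X_H] = 3 · p^{2} = 3 · 1/16 = 3/16.
Numerically: E[X] ≈ 0.1875.

E[X] = 3 · (1/4)^{2} = 3/16 ≈ 0.1875.


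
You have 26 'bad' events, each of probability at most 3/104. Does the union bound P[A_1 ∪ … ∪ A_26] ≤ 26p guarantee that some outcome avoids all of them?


Union bound: P[∪_{i=1}^{26} A_i] ≤ Σ_i P[A_i] ≤ 26·p = 26·(3/104) = 3/4.
Numerically: 3/4 ≈ 0.750000.
Is 3/4 < 1? YES.
Since P[∪ A_i] ≤ 3/4 < 1, the complement has P[∩ A_i^c] ≥ 1 − 3/4 = 1/4 > 0, so some outcome avoids every A_i.

26·p = 3/4 ≈ 0.750000; existence CERTIFIED by the union bound.


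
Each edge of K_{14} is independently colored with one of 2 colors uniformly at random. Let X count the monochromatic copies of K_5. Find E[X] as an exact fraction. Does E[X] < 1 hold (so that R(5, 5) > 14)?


E[X] = C(14, 5) · 2^{1 − 10} = 2002 · 2^{−9} = 2002/512.
As a reduced fraction: E[X] = 1001/256 ≈ 3.9101562.
Is E[X] < 1? NO.
Since E[X] ≥ 1, the first-moment bound is inconclusive at n = 14; it does NOT by itself certify R(5, 5) > 14.

E[X] = 1001/256 ≈ 3.9101562; E[X] ≥ 1; first-moment method inconclusive here.


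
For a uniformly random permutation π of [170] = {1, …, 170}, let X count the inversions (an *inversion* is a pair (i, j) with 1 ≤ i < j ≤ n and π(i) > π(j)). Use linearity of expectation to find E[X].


Write X = Σ X_I over the C(170, 2) = 14365 pairs i < j, with X_I the indicator of one inversion.
There are 14365 indicators.
For each fixed pair i < j, the values π(i) and π(j) are two distinct elements of {1, …, 170} in uniformly random order; by symmetry P[π(i) > π(j)] = 1/2.
By linearity: E[X] = 14365 · (1/2) = C(170, 2) · (1/2) = 14365/2 = 14365/2 ≈ 7182.500000.

E[X] = 14365/2 = 7182.500000.


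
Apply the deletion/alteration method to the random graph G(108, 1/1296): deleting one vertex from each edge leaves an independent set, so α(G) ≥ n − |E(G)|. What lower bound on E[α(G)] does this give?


E[|E(G)|] = C(108, 2)·p = 5778 · (1/1296) = 107/24.
E[α(G)] ≥ n − E[|E(G)|] = 108 − 107/24 = 2485/24.
Numerically: ≈ 103.5417.
(This is only a lower bound; the true E[α(G)] may be larger.)

E[α(G)] ≥ 2485/24 ≈ 103.5417.


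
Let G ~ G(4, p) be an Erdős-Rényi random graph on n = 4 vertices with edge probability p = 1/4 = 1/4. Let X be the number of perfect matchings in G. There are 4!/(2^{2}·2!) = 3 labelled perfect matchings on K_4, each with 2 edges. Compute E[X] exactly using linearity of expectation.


K_4 has 4!/(2^{2}·2!) = 3 labelled perfect matchings.
For each such perfect matching H, let X_H = 1 if all 2 edges of H are present in G. Then P[X_H = 1] = p^{2} = (1/4)^{2} = 1/16.
By linearity: E[X] = Σ_H E[X_H] = 3 · p^{2} = 3 · 1/16 = 3/16.
Numerically: E[X] ≈ 0.1875.

E[X] = 3 · (1/4)^{2} = 3/16 ≈ 0.1875.


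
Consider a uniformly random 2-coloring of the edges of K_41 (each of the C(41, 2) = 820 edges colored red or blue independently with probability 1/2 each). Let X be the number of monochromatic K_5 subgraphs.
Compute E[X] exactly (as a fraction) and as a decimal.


Let X = Σ_S X_S over the C(41, 5) = 749398 subsets S of size 5, where X_S = 1 if the K_5 on S is monochromatic.
For a fixed S, the K_5 on S has C(5, 2) = 10 edges. P[all 10 edges red] = (1/2)^10, and likewise for blue, so P[monochromatic] = 2·(1/2)^10 = 2^{1 − 10} = 1/512.
Summing: E[X] = C(41, 5) · 2^{1 − 10} = 749398 · 1/512 = 374699/256.
Numerically: E[X] ≈ 1463.667969.

E[X] = C(41,5)·2^(1−C(5,2)) = 374699/256 ≈ 1463.667969.


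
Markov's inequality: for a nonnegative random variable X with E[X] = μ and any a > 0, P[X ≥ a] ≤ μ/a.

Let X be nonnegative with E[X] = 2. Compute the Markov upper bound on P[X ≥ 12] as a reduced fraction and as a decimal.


μ = E[X] = 2, a = 12.
Markov: P[X ≥ 12] ≤ μ/a = (2)/12 = 1/6.
Numerically: ≈ 0.16667.
(Since a = 12 > μ = 2.00000, the bound 1/6 is < 1 and informative.)

P[X ≥ 12] ≤ 1/6 ≈ 0.16667.


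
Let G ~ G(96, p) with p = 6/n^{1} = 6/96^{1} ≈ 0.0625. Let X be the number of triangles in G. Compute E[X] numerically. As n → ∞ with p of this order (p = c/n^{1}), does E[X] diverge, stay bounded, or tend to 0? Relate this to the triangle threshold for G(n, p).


Number of potential triangles: C(96, 3) = 142880.
Each occurs with probability p³ ≈ (0.0625)³ ≈ 2.44140625e-04.
By linearity: E[X] = C(96, 3)·p³ ≈ 142880 · 2.44140625e-04 ≈ 34.882812.
Here α = 1, so p = 6/n is exactly at the triangle threshold p ~ 1/n. Asymptotically E[X] → c³/6 = 6³/6 = 36 ≈ 36.000000, a bounded constant. In this regime the triangle count is asymptotically Poisson(c³/6).

E[X] ≈ 34.882812; in regime p = Θ(1/n^{1}) E[X] stays bounded (at the triangle threshold p ~ 1/n).


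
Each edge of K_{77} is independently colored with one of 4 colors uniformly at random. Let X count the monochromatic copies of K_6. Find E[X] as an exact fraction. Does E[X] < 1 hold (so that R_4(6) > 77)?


E[X] = C(77, 6) · 4^{1 − 15} = 237093780 · 4^{−14} = 237093780/268435456.
As a reduced fraction: E[X] = 59273445/67108864 ≈ 0.883.
Is E[X] < 1? YES.
Since E[X] < 1, there exists a 4-coloring of K_{77} with no monochromatic K_6; hence R_4(6) > 77.

E[X] = 59273445/67108864 ≈ 0.883; E[X] < 1, so R_4(6) > 77.


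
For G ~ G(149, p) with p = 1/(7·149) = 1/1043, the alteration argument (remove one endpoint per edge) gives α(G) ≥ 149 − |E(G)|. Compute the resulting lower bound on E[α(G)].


E[|E(G)|] = C(149, 2)·p = 11026 · (1/1043) = 74/7.
E[α(G)] ≥ n − E[|E(G)|] = 149 − 74/7 = 969/7.
Numerically: ≈ 138.4286.
(This is only a lower bound; the true E[α(G)] may be larger.)

E[α(G)] ≥ 969/7 ≈ 138.4286.


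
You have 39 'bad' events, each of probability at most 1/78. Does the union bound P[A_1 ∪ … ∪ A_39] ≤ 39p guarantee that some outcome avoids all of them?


Union bound: P[∪_{i=1}^{39} A_i] ≤ Σ_i P[A_i] ≤ 39·p = 39·(1/78) = 1/2.
Numerically: 1/2 ≈ 0.500.
Is 1/2 < 1? YES.
Since P[∪ A_i] ≤ 1/2 < 1, the complement has P[∩ A_i^c] ≥ 1 − 1/2 = 1/2 > 0, so some outcome avoids every A_i.

39·p = 1/2 ≈ 0.500; existence CERTIFIED by the union bound.


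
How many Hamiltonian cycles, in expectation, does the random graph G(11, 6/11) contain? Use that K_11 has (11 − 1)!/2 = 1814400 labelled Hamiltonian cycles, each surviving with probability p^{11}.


K_11 has (11 − 1)!/2 = 1814400 labelled Hamiltonian cycles.
For each such Hamiltonian cycle H, let X_H = 1 if all 11 edges of H are present in G. Then P[X_H = 1] = p^{11} = (6/11)^{11} = 362797056/285311670611.
By linearity of expectation: E[X] = Σ_H E[X_H] = 1814400 · p^{11} = 1814400 · 362797056/285311670611 = 658258978406400/285311670611.
Numerically: E[X] ≈ 2307.2.

E[X] = 1814400 · (6/11)^{11} = 658258978406400/285311670611 ≈ 2307.2.


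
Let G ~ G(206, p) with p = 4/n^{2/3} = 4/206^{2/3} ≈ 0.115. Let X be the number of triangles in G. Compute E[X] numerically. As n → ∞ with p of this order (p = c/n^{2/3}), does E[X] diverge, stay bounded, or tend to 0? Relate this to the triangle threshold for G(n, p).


Number of potential triangles: C(206, 3) = 1435820.
Each occurs with probability p³ ≈ (0.115)³ ≈ 1.50815e-03.
By linearity: E[X] = C(206, 3)·p³ ≈ 1435820 · 1.50815e-03 ≈ 2165.437.
Since α = 2/3 < 1, p = c/n^{2/3} ≫ 1/n is above the triangle threshold p ~ 1/n. Asymptotically E[X] ~ (c³/6)·n^{3(1−α)} = (4³/6)·n^{1} → ∞; triangles are abundant w.h.p.

E[X] ≈ 2165.437; in regime p = Θ(1/n^{2/3}) E[X] diverges (above the triangle threshold p ~ 1/n).


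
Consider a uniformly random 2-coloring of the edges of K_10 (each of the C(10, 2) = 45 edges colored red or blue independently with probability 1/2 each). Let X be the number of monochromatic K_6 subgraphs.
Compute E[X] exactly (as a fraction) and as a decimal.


Let X = Σ_S X_S over the C(10, 6) = 210 subsets S of size 6, where X_S = 1 if the K_6 on S is monochromatic.
For a fixed S, the K_6 on S has C(6, 2) = 15 edges. P[all 15 edges red] = (1/2)^15, and likewise for blue, so P[monochromatic] = 2·(1/2)^15 = 2^{1 − 15} = 1/16384.
By linearity: E[X] = C(10, 6) · 2^{1 − 15} = 210 · 1/16384 = 105/8192.
Numerically: E[X] ≈ 0.012817.

E[X] = C(10,6)·2^(1−C(6,2)) = 105/8192 ≈ 0.012817.


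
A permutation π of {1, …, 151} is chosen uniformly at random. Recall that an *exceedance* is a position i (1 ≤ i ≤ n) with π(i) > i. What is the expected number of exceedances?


Write X = Σ_{i=1}^{151} X_i, where X_i = 1_{π(i) > i}.
For each fixed i, π(i) is uniform over {1, …, 151} (marginal of a uniform permutation), so P[π(i) > i] = (n − i)/n. Summing: Σ_{i=1}^{151} (n − i)/n = (0 + 1 + … + 150)/151 = 151(151 − 1)/(2·151) = (151 − 1)/2.
Hence E[X] = Σ_{i=1}^{151} (151 − i)/151 = 75 ≈ 75.0000.

E[X] = 75 = 75.0000.


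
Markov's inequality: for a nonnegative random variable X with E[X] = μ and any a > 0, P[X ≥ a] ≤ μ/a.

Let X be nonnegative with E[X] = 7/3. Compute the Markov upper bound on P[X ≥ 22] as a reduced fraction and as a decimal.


μ = E[X] = 7/3, a = 22.
Markov: P[X ≥ 22] ≤ μ/a = (7/3)/22 = 7/66.
Numerically: ≈ 0.1061.
(Since a = 22 > μ = 2.3333, the bound 7/66 is < 1 and informative.)

P[X ≥ 22] ≤ 7/66 ≈ 0.1061.


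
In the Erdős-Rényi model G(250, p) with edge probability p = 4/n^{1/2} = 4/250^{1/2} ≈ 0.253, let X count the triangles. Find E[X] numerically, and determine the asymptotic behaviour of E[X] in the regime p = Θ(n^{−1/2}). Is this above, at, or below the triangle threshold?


Number of potential triangles: C(250, 3) = 2573000.
Each occurs with probability p³ ≈ (0.253)³ ≈ 1.61909e-02.
By linearity: E[X] = C(250, 3)·p³ ≈ 2573000 · 1.61909e-02 ≈ 41659.087.
Since α = 1/2 < 1, p = c/n^{1/2} ≫ 1/n is above the triangle threshold p ~ 1/n. Asymptotically E[X] ~ (c³/6)·n^{3(1−α)} = (4³/6)·n^{1.5} → ∞; triangles are abundant w.h.p.

E[X] ≈ 41659.087; in regime p = Θ(1/n^{1/2}) E[X] diverges (above the triangle threshold p ~ 1/n).


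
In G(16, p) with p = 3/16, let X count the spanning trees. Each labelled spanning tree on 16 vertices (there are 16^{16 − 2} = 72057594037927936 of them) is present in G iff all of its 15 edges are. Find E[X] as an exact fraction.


K_16 has 16^{16 − 2} = 72057594037927936 labelled spanning trees.
For each such spanning tree H, let X_H = 1 if all 15 edges of H are present in G. Then P[X_H = 1] = p^{15} = (3/16)^{15} = 14348907/1152921504606846976.
Summing the indicators: E[X] = Σ_H E[X_H] = 72057594037927936 · p^{15} = 72057594037927936 · 14348907/1152921504606846976 = 14348907/16.
Numerically: E[X] ≈ 8.9681e+05.

E[X] = 72057594037927936 · (3/16)^{15} = 14348907/16 ≈ 8.9681e+05.


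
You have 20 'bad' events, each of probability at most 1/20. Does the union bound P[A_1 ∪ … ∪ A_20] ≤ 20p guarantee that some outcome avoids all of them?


Union bound: P[∪_{i=1}^{20} A_i] ≤ Σ_i P[A_i] ≤ 20·p = 20·(1/20) = 1.
Numerically: 1 ≈ 1.0000.
Is 1 < 1? NO.
Since the bound 1 is ≥ 1, the union bound is uninformative here; it does NOT by itself certify existence.

20·p = 1 ≈ 1.0000; existence NOT certified by the union bound.


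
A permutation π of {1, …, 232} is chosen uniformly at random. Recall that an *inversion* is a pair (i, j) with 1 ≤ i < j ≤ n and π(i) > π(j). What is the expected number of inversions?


Write X = Σ X_I over the C(232, 2) = 26796 pairs i < j, with X_I the indicator of one inversion.
There are 26796 indicators.
For each fixed pair i < j, the values π(i) and π(j) are two distinct elements of {1, …, 232} in uniformly random order; by symmetry P[π(i) > π(j)] = 1/2.
By linearity: E[X] = 26796 · (1/2) = C(232, 2) · (1/2) = 26796/2 = 13398 ≈ 13398.00000.

E[X] = 13398 = 13398.00000.


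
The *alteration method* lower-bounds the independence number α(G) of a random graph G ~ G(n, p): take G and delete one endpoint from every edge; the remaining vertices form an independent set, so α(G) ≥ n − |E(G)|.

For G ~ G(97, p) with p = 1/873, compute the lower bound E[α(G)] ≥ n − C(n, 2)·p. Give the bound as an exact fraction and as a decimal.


E[|E(G)|] = C(97, 2)·p = 4656 · (1/873) = 16/3.
E[α(G)] ≥ n − E[|E(G)|] = 97 − 16/3 = 275/3.
Numerically: ≈ 91.66667.
(This is only a lower bound; the true E[α(G)] may be larger.)

E[α(G)] ≥ 275/3 ≈ 91.66667.


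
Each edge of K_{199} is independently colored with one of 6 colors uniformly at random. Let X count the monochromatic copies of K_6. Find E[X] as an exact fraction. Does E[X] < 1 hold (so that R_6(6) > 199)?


E[X] = C(199, 6) · 6^{1 − 15} = 79936367511 · 6^{−14} = 79936367511/78364164096.
As a reduced fraction: E[X] = 26645455837/26121388032 ≈ 1.0200628.
Is E[X] < 1? NO.
Since E[X] ≥ 1, the first-moment bound is inconclusive at n = 199; it does NOT by itself certify R_6(6) > 199.

E[X] = 26645455837/26121388032 ≈ 1.0200628; E[X] ≥ 1; first-moment method inconclusive here.


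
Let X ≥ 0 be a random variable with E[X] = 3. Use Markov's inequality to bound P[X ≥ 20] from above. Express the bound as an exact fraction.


μ = E[X] = 3, a = 20.
Markov: P[X ≥ 20] ≤ μ/a = (3)/20 = 3/20.
Numerically: ≈ 0.1500.
(Since a = 20 > μ = 3.0000, the bound 3/20 is < 1 and informative.)

P[X ≥ 20] ≤ 3/20 ≈ 0.1500.


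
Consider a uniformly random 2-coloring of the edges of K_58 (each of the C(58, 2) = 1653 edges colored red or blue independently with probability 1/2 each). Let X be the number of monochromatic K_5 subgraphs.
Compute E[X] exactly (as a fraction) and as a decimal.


Let X = Σ_S X_S over the C(58, 5) = 4582116 subsets S of size 5, where X_S = 1 if the K_5 on S is monochromatic.
For a fixed S, the K_5 on S has C(5, 2) = 10 edges. P[all 10 edges red] = (1/2)^10, and likewise for blue, so P[monochromatic] = 2·(1/2)^10 = 2^{1 − 10} = 1/512.
By linearity of expectation: E[X] = C(58, 5) · 2^{1 − 10} = 4582116 · 1/512 = 1145529/128.
Numerically: E[X] ≈ 8949.44531.

E[X] = C(58,5)·2^(1−C(5,2)) = 1145529/128 ≈ 8949.44531.


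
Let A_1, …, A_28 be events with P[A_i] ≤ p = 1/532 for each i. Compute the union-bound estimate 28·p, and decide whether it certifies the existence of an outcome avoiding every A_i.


Union bound: P[∪_{i=1}^{28} A_i] ≤ Σ_i P[A_i] ≤ 28·p = 28·(1/532) = 1/19.
Numerically: 1/19 ≈ 0.05263.
Is 1/19 < 1? YES.
Since P[∪ A_i] ≤ 1/19 < 1, the complement has P[∩ A_i^c] ≥ 1 − 1/19 = 18/19 > 0, so some outcome avoids every A_i.

28·p = 1/19 ≈ 0.05263; existence CERTIFIED by the union bound.


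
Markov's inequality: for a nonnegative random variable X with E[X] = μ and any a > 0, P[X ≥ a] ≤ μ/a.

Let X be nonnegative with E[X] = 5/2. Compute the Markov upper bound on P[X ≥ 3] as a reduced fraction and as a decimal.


μ = E[X] = 5/2, a = 3.
Markov: P[X ≥ 3] ≤ μ/a = (5/2)/3 = 5/6.
Numerically: ≈ 0.833333.
(Since a = 3 > μ = 2.500000, the bound 5/6 is < 1 and informative.)

P[X ≥ 3] ≤ 5/6 ≈ 0.833333.


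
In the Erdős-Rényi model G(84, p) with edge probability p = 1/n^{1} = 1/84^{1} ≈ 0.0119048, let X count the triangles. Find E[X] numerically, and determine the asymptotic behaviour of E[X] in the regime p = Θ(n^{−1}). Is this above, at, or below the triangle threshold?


Number of potential triangles: C(84, 3) = 95284.
Each occurs with probability p³ ≈ (0.0119048)³ ≈ 1.68718281e-06.
By linearity: E[X] = C(84, 3)·p³ ≈ 95284 · 1.68718281e-06 ≈ 0.160762.
Here α = 1, so p = 1/n is exactly at the triangle threshold p ~ 1/n. Asymptotically E[X] → c³/6 = 1³/6 = 1/6 ≈ 0.166667, a bounded constant. In this regime the triangle count is asymptotically Poisson(c³/6).

E[X] ≈ 0.160762; in regime p = Θ(1/n^{1}) E[X] stays bounded (at the triangle threshold p ~ 1/n).


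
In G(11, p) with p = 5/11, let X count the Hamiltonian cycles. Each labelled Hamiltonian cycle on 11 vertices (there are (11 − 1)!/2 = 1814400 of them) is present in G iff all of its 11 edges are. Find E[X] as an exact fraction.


K_11 has (11 − 1)!/2 = 1814400 labelled Hamiltonian cycles.
For each such Hamiltonian cycle H, let X_H = 1 if all 11 edges of H are present in G. Then P[X_H = 1] = p^{11} = (5/11)^{11} = 48828125/285311670611.
By linearity of expectation: E[X] = Σ_H E[X_H] = 1814400 · p^{11} = 1814400 · 48828125/285311670611 = 88593750000000/285311670611.
Numerically: E[X] ≈ 310.5.

E[X] = 1814400 · (5/11)^{11} = 88593750000000/285311670611 ≈ 310.5.


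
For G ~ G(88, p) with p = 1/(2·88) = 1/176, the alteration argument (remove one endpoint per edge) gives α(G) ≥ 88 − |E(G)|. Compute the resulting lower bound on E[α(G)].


E[|E(G)|] = C(88, 2)·p = 3828 · (1/176) = 87/4.
E[α(G)] ≥ n − E[|E(G)|] = 88 − 87/4 = 265/4.
Numerically: ≈ 66.250.
(This is only a lower bound; the true E[α(G)] may be larger.)

E[α(G)] ≥ 265/4 ≈ 66.250.


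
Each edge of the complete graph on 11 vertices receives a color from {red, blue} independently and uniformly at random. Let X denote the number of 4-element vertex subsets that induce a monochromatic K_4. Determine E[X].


Let X = Σ_S X_S over the C(11, 4) = 330 subsets S of size 4, where X_S = 1 if the K_4 on S is monochromatic.
For a fixed S, the K_4 on S has C(4, 2) = 6 edges. P[all 6 edges red] = (1/2)^6, and likewise for blue, so P[monochromatic] = 2·(1/2)^6 = 2^{1 − 6} = 1/32.
By linearity of expectation: E[X] = C(11, 4) · 2^{1 − 6} = 330 · 1/32 = 165/16.
Numerically: E[X] ≈ 10.3125.

E[X] = C(11,4)·2^(1−C(4,2)) = 165/16 ≈ 10.3125.


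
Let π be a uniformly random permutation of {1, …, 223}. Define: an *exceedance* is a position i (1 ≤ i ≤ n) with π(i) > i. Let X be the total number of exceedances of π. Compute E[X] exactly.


Write X = Σ_{i=1}^{223} X_i, where X_i = 1_{π(i) > i}.
For each fixed i, π(i) is uniform over {1, …, 223} (marginal of a uniform permutation), so P[π(i) > i] = (n − i)/n. Summing: Σ_{i=1}^{223} (n − i)/n = (0 + 1 + … + 222)/223 = 223(223 − 1)/(2·223) = (223 − 1)/2.
Hence E[X] = Σ_{i=1}^{223} (223 − i)/223 = 111 ≈ 111.000000.

E[X] = 111 = 111.000000.


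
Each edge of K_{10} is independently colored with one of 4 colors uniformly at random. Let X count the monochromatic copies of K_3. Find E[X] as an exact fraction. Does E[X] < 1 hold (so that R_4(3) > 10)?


E[X] = C(10, 3) · 4^{1 − 3} = 120 · 4^{−2} = 120/16.
As a reduced fraction: E[X] = 15/2 ≈ 7.500.
Is E[X] < 1? NO.
Since E[X] ≥ 1, the first-moment bound is inconclusive at n = 10; it does NOT by itself certify R_4(3) > 10.

E[X] = 15/2 ≈ 7.500; E[X] ≥ 1; first-moment method inconclusive here.


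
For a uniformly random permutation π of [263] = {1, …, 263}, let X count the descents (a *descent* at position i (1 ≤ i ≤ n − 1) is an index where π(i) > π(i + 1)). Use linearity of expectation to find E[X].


Write X = Σ X_I over i = 1, …, 262, with X_I the indicator of one descent.
There are 262 indicators.
For each fixed i, the pair (π(i), π(i+1)) is a uniformly random ordered pair of distinct values from {1, …, 263}; by symmetry P[π(i) > π(i+1)] = 1/2.
By linearity: E[X] = 262 · (1/2) = (263 − 1) · (1/2) = 131 ≈ 131.0000.

E[X] = 131 = 131.0000.


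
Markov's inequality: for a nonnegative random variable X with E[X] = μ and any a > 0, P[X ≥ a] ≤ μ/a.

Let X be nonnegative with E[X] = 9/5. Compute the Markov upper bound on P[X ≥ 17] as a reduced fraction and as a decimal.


μ = E[X] = 9/5, a = 17.
Markov: P[X ≥ 17] ≤ μ/a = (9/5)/17 = 9/85.
Numerically: ≈ 0.106.
(Since a = 17 > μ = 1.800, the bound 9/85 is < 1 and informative.)

P[X ≥ 17] ≤ 9/85 ≈ 0.106.


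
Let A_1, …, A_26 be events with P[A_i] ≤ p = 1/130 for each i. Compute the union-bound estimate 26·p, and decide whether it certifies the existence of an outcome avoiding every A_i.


Union bound: P[∪_{i=1}^{26} A_i] ≤ Σ_i P[A_i] ≤ 26·p = 26·(1/130) = 1/5.
Numerically: 1/5 ≈ 0.2000000.
Is 1/5 < 1? YES.
Since P[∪ A_i] ≤ 1/5 < 1, the complement has P[∩ A_i^c] ≥ 1 − 1/5 = 4/5 > 0, so some outcome avoids every A_i.

26·p = 1/5 ≈ 0.2000000; existence CERTIFIED by the union bound.


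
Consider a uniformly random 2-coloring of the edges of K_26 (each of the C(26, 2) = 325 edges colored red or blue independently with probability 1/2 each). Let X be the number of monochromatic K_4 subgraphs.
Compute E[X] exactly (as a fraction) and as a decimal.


Let X = Σ_S X_S over the C(26, 4) = 14950 subsets S of size 4, where X_S = 1 if the K_4 on S is monochromatic.
For a fixed S, the K_4 on S has C(4, 2) = 6 edges. P[all 6 edges red] = (1/2)^6, and likewise for blue, so P[monochromatic] = 2·(1/2)^6 = 2^{1 − 6} = 1/32.
By linearity: E[X] = C(26, 4) · 2^{1 − 6} = 14950 · 1/32 = 7475/16.
Numerically: E[X] ≈ 467.1875.

E[X] = C(26,4)·2^(1−C(4,2)) = 7475/16 ≈ 467.1875.


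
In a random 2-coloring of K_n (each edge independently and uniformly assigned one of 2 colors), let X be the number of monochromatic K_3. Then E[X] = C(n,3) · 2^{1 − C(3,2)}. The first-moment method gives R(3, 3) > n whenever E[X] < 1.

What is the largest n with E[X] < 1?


We need C(n, 3) · 2^{1 − 3} < 1, i.e. C(n, 3) < 2^{3 − 1} = 4.
Check values of n near the boundary:
  n = 3: C(3, 3) = 1; 1 < 4? YES
  n = 4: C(4, 3) = 4; 4 < 4? NO
The largest n with C(n, 3) < 4 is n = 3 (where E[X] = 1/4 ≈ 0.250). Hence R(3, 3) > 3, i.e. R(3, 3) ≥ 4.

Largest n = 3; hence R(3, 3) > 3.


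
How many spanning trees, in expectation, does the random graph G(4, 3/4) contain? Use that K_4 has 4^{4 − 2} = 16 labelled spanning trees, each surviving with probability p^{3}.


K_4 has 4^{4 − 2} = 16 labelled spanning trees.
For each such spanning tree H, let X_H = 1 if all 3 edges of H are present in G. Then P[X_H = 1] = p^{3} = (3/4)^{3} = 27/64.
Summing the indicators: E[X] = Σ_H E[X_H] = 16 · p^{3} = 16 · 27/64 = 27/4.
Numerically: E[X] ≈ 6.75.

E[X] = 16 · (3/4)^{3} = 27/4 ≈ 6.75.
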